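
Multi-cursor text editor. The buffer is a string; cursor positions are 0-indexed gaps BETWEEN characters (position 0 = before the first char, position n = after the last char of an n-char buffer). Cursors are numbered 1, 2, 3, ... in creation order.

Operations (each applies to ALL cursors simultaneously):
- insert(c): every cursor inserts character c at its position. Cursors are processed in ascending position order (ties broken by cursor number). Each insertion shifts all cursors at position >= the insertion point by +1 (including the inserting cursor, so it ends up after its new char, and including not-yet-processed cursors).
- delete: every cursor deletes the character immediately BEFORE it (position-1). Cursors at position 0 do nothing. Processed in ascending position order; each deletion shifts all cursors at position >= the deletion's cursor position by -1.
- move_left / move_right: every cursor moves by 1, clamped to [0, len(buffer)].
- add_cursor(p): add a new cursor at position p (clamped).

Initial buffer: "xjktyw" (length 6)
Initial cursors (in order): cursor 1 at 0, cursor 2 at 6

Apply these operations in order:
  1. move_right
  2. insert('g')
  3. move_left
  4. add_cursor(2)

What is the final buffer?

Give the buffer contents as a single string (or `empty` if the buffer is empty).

After op 1 (move_right): buffer="xjktyw" (len 6), cursors c1@1 c2@6, authorship ......
After op 2 (insert('g')): buffer="xgjktywg" (len 8), cursors c1@2 c2@8, authorship .1.....2
After op 3 (move_left): buffer="xgjktywg" (len 8), cursors c1@1 c2@7, authorship .1.....2
After op 4 (add_cursor(2)): buffer="xgjktywg" (len 8), cursors c1@1 c3@2 c2@7, authorship .1.....2

Answer: xgjktywg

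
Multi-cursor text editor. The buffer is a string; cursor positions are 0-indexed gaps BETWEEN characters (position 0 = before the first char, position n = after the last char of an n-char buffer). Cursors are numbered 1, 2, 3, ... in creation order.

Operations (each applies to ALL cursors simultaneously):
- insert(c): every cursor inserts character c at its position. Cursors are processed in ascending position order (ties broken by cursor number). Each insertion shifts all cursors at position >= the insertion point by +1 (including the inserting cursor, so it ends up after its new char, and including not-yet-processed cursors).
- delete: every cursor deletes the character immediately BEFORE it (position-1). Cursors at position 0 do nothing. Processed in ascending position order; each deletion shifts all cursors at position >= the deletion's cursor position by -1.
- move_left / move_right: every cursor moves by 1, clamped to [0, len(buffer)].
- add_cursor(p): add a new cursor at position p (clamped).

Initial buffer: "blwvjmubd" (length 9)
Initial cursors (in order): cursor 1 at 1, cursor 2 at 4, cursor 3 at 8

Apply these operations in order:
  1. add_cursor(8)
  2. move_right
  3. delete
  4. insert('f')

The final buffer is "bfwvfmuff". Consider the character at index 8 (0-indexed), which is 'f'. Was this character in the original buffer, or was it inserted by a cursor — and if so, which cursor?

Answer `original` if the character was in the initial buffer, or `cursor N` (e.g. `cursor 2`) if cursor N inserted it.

After op 1 (add_cursor(8)): buffer="blwvjmubd" (len 9), cursors c1@1 c2@4 c3@8 c4@8, authorship .........
After op 2 (move_right): buffer="blwvjmubd" (len 9), cursors c1@2 c2@5 c3@9 c4@9, authorship .........
After op 3 (delete): buffer="bwvmu" (len 5), cursors c1@1 c2@3 c3@5 c4@5, authorship .....
After op 4 (insert('f')): buffer="bfwvfmuff" (len 9), cursors c1@2 c2@5 c3@9 c4@9, authorship .1..2..34
Authorship (.=original, N=cursor N): . 1 . . 2 . . 3 4
Index 8: author = 4

Answer: cursor 4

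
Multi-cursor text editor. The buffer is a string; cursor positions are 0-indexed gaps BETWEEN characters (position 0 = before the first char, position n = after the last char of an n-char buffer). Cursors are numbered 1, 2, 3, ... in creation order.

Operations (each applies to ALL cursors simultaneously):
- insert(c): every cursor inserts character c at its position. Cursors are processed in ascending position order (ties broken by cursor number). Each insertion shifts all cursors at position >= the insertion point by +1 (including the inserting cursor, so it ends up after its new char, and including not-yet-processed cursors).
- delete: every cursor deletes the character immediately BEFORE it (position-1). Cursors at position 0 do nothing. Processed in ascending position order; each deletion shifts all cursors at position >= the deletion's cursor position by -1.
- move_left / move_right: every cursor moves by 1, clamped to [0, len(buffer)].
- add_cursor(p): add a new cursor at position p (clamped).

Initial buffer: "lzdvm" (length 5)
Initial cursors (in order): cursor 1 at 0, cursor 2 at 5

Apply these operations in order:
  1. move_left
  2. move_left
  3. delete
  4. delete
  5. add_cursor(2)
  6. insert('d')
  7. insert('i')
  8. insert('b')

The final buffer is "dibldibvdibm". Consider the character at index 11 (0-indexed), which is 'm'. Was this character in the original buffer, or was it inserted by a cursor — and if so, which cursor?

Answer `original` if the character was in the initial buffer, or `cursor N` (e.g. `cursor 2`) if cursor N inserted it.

After op 1 (move_left): buffer="lzdvm" (len 5), cursors c1@0 c2@4, authorship .....
After op 2 (move_left): buffer="lzdvm" (len 5), cursors c1@0 c2@3, authorship .....
After op 3 (delete): buffer="lzvm" (len 4), cursors c1@0 c2@2, authorship ....
After op 4 (delete): buffer="lvm" (len 3), cursors c1@0 c2@1, authorship ...
After op 5 (add_cursor(2)): buffer="lvm" (len 3), cursors c1@0 c2@1 c3@2, authorship ...
After op 6 (insert('d')): buffer="dldvdm" (len 6), cursors c1@1 c2@3 c3@5, authorship 1.2.3.
After op 7 (insert('i')): buffer="dildivdim" (len 9), cursors c1@2 c2@5 c3@8, authorship 11.22.33.
After op 8 (insert('b')): buffer="dibldibvdibm" (len 12), cursors c1@3 c2@7 c3@11, authorship 111.222.333.
Authorship (.=original, N=cursor N): 1 1 1 . 2 2 2 . 3 3 3 .
Index 11: author = original

Answer: original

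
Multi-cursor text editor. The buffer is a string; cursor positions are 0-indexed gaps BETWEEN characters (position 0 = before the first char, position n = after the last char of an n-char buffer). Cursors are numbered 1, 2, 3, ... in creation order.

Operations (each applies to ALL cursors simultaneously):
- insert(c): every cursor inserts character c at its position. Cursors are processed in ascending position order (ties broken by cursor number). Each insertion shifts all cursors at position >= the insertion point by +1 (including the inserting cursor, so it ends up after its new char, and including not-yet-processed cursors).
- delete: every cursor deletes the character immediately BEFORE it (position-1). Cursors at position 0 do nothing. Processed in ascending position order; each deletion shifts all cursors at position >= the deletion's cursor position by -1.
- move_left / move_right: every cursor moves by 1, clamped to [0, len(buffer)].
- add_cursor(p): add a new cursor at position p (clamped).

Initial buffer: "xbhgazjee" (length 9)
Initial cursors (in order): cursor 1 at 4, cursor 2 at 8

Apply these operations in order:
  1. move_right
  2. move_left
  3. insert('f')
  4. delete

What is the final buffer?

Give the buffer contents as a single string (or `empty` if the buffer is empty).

After op 1 (move_right): buffer="xbhgazjee" (len 9), cursors c1@5 c2@9, authorship .........
After op 2 (move_left): buffer="xbhgazjee" (len 9), cursors c1@4 c2@8, authorship .........
After op 3 (insert('f')): buffer="xbhgfazjefe" (len 11), cursors c1@5 c2@10, authorship ....1....2.
After op 4 (delete): buffer="xbhgazjee" (len 9), cursors c1@4 c2@8, authorship .........

Answer: xbhgazjee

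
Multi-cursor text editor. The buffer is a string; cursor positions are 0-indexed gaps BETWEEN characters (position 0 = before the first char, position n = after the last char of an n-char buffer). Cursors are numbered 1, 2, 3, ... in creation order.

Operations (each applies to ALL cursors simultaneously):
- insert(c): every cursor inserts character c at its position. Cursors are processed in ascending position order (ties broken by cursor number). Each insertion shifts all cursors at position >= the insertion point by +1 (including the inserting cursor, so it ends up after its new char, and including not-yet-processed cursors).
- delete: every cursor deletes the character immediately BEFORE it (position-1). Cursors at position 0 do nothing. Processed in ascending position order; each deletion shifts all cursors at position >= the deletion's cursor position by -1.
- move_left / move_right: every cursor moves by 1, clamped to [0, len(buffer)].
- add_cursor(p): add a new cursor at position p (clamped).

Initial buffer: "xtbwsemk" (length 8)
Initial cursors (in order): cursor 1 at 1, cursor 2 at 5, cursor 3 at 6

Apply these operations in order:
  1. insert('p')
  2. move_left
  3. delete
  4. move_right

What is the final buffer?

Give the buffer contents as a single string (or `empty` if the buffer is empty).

After op 1 (insert('p')): buffer="xptbwspepmk" (len 11), cursors c1@2 c2@7 c3@9, authorship .1....2.3..
After op 2 (move_left): buffer="xptbwspepmk" (len 11), cursors c1@1 c2@6 c3@8, authorship .1....2.3..
After op 3 (delete): buffer="ptbwppmk" (len 8), cursors c1@0 c2@4 c3@5, authorship 1...23..
After op 4 (move_right): buffer="ptbwppmk" (len 8), cursors c1@1 c2@5 c3@6, authorship 1...23..

Answer: ptbwppmk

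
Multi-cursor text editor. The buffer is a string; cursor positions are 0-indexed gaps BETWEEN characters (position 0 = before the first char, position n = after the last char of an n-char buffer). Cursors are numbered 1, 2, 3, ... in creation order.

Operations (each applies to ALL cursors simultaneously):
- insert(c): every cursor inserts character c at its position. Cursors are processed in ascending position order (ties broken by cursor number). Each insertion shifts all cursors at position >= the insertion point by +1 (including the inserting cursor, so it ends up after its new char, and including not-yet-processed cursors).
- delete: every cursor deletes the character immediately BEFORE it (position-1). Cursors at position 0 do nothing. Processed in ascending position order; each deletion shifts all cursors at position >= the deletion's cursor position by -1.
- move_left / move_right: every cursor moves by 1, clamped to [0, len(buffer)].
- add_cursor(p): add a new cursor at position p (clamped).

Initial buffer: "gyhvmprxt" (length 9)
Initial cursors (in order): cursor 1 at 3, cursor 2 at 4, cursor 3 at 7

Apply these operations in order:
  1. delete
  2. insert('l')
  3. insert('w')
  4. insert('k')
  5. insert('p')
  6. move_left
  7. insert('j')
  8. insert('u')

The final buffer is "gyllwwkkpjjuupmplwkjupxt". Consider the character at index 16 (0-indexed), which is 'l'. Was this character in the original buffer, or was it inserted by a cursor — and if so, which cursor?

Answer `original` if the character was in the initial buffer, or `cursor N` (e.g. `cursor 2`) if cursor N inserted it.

After op 1 (delete): buffer="gympxt" (len 6), cursors c1@2 c2@2 c3@4, authorship ......
After op 2 (insert('l')): buffer="gyllmplxt" (len 9), cursors c1@4 c2@4 c3@7, authorship ..12..3..
After op 3 (insert('w')): buffer="gyllwwmplwxt" (len 12), cursors c1@6 c2@6 c3@10, authorship ..1212..33..
After op 4 (insert('k')): buffer="gyllwwkkmplwkxt" (len 15), cursors c1@8 c2@8 c3@13, authorship ..121212..333..
After op 5 (insert('p')): buffer="gyllwwkkppmplwkpxt" (len 18), cursors c1@10 c2@10 c3@16, authorship ..12121212..3333..
After op 6 (move_left): buffer="gyllwwkkppmplwkpxt" (len 18), cursors c1@9 c2@9 c3@15, authorship ..12121212..3333..
After op 7 (insert('j')): buffer="gyllwwkkpjjpmplwkjpxt" (len 21), cursors c1@11 c2@11 c3@18, authorship ..1212121122..33333..
After op 8 (insert('u')): buffer="gyllwwkkpjjuupmplwkjupxt" (len 24), cursors c1@13 c2@13 c3@21, authorship ..121212112122..333333..
Authorship (.=original, N=cursor N): . . 1 2 1 2 1 2 1 1 2 1 2 2 . . 3 3 3 3 3 3 . .
Index 16: author = 3

Answer: cursor 3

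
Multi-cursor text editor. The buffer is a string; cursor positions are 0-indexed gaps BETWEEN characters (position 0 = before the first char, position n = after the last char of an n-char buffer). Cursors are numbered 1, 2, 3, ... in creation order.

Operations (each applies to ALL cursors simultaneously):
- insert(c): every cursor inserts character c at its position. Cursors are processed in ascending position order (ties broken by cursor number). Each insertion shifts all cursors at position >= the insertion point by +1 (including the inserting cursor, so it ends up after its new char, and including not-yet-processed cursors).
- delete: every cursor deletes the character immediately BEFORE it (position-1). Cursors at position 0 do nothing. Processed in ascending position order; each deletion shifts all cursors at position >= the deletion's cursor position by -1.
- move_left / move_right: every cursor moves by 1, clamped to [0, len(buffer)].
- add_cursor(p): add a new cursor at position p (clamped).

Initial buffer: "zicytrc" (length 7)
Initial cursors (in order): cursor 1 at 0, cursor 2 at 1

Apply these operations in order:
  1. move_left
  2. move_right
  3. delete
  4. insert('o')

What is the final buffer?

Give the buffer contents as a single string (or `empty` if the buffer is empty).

Answer: ooicytrc

Derivation:
After op 1 (move_left): buffer="zicytrc" (len 7), cursors c1@0 c2@0, authorship .......
After op 2 (move_right): buffer="zicytrc" (len 7), cursors c1@1 c2@1, authorship .......
After op 3 (delete): buffer="icytrc" (len 6), cursors c1@0 c2@0, authorship ......
After op 4 (insert('o')): buffer="ooicytrc" (len 8), cursors c1@2 c2@2, authorship 12......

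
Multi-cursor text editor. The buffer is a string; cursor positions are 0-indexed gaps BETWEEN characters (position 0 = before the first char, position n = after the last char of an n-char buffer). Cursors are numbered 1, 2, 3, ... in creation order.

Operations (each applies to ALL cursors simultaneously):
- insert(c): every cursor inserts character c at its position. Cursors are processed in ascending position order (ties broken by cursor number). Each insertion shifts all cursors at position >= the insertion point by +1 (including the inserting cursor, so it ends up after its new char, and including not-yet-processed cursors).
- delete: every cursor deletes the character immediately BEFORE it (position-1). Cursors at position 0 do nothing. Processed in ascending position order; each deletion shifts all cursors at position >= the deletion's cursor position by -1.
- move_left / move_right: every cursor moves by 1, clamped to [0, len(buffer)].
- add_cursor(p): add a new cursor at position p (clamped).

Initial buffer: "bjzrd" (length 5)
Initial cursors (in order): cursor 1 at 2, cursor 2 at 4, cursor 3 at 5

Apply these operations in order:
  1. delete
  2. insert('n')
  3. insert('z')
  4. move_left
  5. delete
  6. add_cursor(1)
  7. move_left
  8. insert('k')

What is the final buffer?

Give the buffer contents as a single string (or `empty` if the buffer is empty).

Answer: kkbzzkknz

Derivation:
After op 1 (delete): buffer="bz" (len 2), cursors c1@1 c2@2 c3@2, authorship ..
After op 2 (insert('n')): buffer="bnznn" (len 5), cursors c1@2 c2@5 c3@5, authorship .1.23
After op 3 (insert('z')): buffer="bnzznnzz" (len 8), cursors c1@3 c2@8 c3@8, authorship .11.2323
After op 4 (move_left): buffer="bnzznnzz" (len 8), cursors c1@2 c2@7 c3@7, authorship .11.2323
After op 5 (delete): buffer="bzznz" (len 5), cursors c1@1 c2@4 c3@4, authorship .1.23
After op 6 (add_cursor(1)): buffer="bzznz" (len 5), cursors c1@1 c4@1 c2@4 c3@4, authorship .1.23
After op 7 (move_left): buffer="bzznz" (len 5), cursors c1@0 c4@0 c2@3 c3@3, authorship .1.23
After op 8 (insert('k')): buffer="kkbzzkknz" (len 9), cursors c1@2 c4@2 c2@7 c3@7, authorship 14.1.2323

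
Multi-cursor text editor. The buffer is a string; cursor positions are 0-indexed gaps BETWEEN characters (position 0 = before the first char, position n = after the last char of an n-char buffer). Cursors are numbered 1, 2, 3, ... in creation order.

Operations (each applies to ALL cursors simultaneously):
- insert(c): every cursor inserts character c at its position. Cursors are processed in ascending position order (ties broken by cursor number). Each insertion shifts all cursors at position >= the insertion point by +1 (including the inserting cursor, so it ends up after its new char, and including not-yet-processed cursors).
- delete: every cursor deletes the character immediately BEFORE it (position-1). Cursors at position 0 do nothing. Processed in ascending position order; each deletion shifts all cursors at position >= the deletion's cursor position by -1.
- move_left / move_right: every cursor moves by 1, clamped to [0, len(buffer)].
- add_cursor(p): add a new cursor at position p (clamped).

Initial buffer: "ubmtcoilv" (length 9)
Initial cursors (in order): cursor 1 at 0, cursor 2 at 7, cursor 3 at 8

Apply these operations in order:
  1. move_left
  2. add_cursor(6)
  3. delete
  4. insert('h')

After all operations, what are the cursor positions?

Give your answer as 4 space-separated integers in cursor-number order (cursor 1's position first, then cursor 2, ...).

Answer: 1 8 8 8

Derivation:
After op 1 (move_left): buffer="ubmtcoilv" (len 9), cursors c1@0 c2@6 c3@7, authorship .........
After op 2 (add_cursor(6)): buffer="ubmtcoilv" (len 9), cursors c1@0 c2@6 c4@6 c3@7, authorship .........
After op 3 (delete): buffer="ubmtlv" (len 6), cursors c1@0 c2@4 c3@4 c4@4, authorship ......
After op 4 (insert('h')): buffer="hubmthhhlv" (len 10), cursors c1@1 c2@8 c3@8 c4@8, authorship 1....234..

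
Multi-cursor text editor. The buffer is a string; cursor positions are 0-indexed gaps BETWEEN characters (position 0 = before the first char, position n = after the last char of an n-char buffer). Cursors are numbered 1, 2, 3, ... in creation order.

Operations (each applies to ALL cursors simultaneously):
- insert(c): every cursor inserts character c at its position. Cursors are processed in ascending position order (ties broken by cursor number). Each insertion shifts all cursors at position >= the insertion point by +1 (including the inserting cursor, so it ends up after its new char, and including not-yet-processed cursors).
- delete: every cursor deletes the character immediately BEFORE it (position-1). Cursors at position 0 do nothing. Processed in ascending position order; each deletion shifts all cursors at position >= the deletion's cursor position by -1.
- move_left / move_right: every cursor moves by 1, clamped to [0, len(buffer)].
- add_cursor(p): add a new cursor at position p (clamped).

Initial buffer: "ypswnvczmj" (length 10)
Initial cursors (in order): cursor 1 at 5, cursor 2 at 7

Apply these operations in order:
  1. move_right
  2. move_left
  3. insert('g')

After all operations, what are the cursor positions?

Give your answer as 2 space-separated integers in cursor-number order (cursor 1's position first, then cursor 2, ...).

Answer: 6 9

Derivation:
After op 1 (move_right): buffer="ypswnvczmj" (len 10), cursors c1@6 c2@8, authorship ..........
After op 2 (move_left): buffer="ypswnvczmj" (len 10), cursors c1@5 c2@7, authorship ..........
After op 3 (insert('g')): buffer="ypswngvcgzmj" (len 12), cursors c1@6 c2@9, authorship .....1..2...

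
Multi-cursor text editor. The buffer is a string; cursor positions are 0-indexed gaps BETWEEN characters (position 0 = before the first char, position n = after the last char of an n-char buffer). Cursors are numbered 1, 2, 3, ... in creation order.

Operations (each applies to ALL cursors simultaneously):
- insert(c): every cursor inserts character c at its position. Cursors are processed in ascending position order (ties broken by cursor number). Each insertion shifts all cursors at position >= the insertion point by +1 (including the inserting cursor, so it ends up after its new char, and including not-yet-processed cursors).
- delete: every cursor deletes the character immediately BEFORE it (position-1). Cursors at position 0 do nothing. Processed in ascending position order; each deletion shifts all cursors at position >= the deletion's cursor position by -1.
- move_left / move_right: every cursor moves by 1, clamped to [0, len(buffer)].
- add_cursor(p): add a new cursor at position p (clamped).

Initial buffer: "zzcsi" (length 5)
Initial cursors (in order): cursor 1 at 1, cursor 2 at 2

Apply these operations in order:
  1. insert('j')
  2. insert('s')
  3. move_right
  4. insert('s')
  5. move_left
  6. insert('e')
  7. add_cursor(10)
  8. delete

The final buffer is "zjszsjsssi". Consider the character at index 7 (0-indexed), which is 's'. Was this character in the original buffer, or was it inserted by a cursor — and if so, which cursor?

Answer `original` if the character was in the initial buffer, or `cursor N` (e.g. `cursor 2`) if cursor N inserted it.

After op 1 (insert('j')): buffer="zjzjcsi" (len 7), cursors c1@2 c2@4, authorship .1.2...
After op 2 (insert('s')): buffer="zjszjscsi" (len 9), cursors c1@3 c2@6, authorship .11.22...
After op 3 (move_right): buffer="zjszjscsi" (len 9), cursors c1@4 c2@7, authorship .11.22...
After op 4 (insert('s')): buffer="zjszsjscssi" (len 11), cursors c1@5 c2@9, authorship .11.122.2..
After op 5 (move_left): buffer="zjszsjscssi" (len 11), cursors c1@4 c2@8, authorship .11.122.2..
After op 6 (insert('e')): buffer="zjszesjscessi" (len 13), cursors c1@5 c2@10, authorship .11.1122.22..
After op 7 (add_cursor(10)): buffer="zjszesjscessi" (len 13), cursors c1@5 c2@10 c3@10, authorship .11.1122.22..
After op 8 (delete): buffer="zjszsjsssi" (len 10), cursors c1@4 c2@7 c3@7, authorship .11.1222..
Authorship (.=original, N=cursor N): . 1 1 . 1 2 2 2 . .
Index 7: author = 2

Answer: cursor 2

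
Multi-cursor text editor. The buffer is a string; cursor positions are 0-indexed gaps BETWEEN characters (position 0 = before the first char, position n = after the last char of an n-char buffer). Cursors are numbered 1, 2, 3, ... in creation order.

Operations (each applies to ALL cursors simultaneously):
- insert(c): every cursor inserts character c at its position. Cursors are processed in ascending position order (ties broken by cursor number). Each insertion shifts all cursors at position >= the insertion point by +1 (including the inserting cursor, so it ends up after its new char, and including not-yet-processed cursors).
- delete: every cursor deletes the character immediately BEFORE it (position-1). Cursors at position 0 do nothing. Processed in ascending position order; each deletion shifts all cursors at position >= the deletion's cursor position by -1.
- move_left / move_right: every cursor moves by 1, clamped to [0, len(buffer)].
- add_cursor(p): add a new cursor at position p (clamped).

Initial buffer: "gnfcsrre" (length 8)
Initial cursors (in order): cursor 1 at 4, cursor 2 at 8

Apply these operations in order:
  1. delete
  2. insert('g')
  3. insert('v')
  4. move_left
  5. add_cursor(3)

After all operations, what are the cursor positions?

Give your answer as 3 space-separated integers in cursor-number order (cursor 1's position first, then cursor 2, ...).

After op 1 (delete): buffer="gnfsrr" (len 6), cursors c1@3 c2@6, authorship ......
After op 2 (insert('g')): buffer="gnfgsrrg" (len 8), cursors c1@4 c2@8, authorship ...1...2
After op 3 (insert('v')): buffer="gnfgvsrrgv" (len 10), cursors c1@5 c2@10, authorship ...11...22
After op 4 (move_left): buffer="gnfgvsrrgv" (len 10), cursors c1@4 c2@9, authorship ...11...22
After op 5 (add_cursor(3)): buffer="gnfgvsrrgv" (len 10), cursors c3@3 c1@4 c2@9, authorship ...11...22

Answer: 4 9 3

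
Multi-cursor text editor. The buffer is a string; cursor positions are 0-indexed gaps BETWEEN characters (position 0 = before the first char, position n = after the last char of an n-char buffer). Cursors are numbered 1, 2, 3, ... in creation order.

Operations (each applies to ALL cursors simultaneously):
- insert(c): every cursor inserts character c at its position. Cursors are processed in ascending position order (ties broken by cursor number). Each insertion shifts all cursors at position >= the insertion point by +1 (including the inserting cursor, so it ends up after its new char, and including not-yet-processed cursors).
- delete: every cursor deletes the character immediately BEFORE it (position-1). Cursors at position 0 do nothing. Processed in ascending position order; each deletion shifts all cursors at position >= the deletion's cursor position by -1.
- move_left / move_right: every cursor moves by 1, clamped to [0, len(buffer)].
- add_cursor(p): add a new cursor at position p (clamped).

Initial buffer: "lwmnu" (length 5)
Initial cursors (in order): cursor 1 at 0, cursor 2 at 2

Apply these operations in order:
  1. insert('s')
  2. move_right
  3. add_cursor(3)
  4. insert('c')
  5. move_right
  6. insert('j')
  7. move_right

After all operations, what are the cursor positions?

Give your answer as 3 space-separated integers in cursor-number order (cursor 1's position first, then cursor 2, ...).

After op 1 (insert('s')): buffer="slwsmnu" (len 7), cursors c1@1 c2@4, authorship 1..2...
After op 2 (move_right): buffer="slwsmnu" (len 7), cursors c1@2 c2@5, authorship 1..2...
After op 3 (add_cursor(3)): buffer="slwsmnu" (len 7), cursors c1@2 c3@3 c2@5, authorship 1..2...
After op 4 (insert('c')): buffer="slcwcsmcnu" (len 10), cursors c1@3 c3@5 c2@8, authorship 1.1.32.2..
After op 5 (move_right): buffer="slcwcsmcnu" (len 10), cursors c1@4 c3@6 c2@9, authorship 1.1.32.2..
After op 6 (insert('j')): buffer="slcwjcsjmcnju" (len 13), cursors c1@5 c3@8 c2@12, authorship 1.1.1323.2.2.
After op 7 (move_right): buffer="slcwjcsjmcnju" (len 13), cursors c1@6 c3@9 c2@13, authorship 1.1.1323.2.2.

Answer: 6 13 9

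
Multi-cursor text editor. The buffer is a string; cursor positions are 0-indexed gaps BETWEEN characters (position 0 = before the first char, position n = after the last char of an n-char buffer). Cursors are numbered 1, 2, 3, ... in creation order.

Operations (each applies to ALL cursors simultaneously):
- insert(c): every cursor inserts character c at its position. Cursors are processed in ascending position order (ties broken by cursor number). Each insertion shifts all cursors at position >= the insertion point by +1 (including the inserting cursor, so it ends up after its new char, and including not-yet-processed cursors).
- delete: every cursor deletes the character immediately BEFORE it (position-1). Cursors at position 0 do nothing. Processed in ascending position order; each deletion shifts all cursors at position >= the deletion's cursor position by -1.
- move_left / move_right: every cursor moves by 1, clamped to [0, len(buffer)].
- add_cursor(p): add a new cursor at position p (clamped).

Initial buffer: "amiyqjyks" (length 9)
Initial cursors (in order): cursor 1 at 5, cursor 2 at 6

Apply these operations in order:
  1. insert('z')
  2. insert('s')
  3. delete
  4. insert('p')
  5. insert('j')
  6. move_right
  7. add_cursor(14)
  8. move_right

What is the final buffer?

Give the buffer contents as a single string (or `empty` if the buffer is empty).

Answer: amiyqzpjjzpjyks

Derivation:
After op 1 (insert('z')): buffer="amiyqzjzyks" (len 11), cursors c1@6 c2@8, authorship .....1.2...
After op 2 (insert('s')): buffer="amiyqzsjzsyks" (len 13), cursors c1@7 c2@10, authorship .....11.22...
After op 3 (delete): buffer="amiyqzjzyks" (len 11), cursors c1@6 c2@8, authorship .....1.2...
After op 4 (insert('p')): buffer="amiyqzpjzpyks" (len 13), cursors c1@7 c2@10, authorship .....11.22...
After op 5 (insert('j')): buffer="amiyqzpjjzpjyks" (len 15), cursors c1@8 c2@12, authorship .....111.222...
After op 6 (move_right): buffer="amiyqzpjjzpjyks" (len 15), cursors c1@9 c2@13, authorship .....111.222...
After op 7 (add_cursor(14)): buffer="amiyqzpjjzpjyks" (len 15), cursors c1@9 c2@13 c3@14, authorship .....111.222...
After op 8 (move_right): buffer="amiyqzpjjzpjyks" (len 15), cursors c1@10 c2@14 c3@15, authorship .....111.222...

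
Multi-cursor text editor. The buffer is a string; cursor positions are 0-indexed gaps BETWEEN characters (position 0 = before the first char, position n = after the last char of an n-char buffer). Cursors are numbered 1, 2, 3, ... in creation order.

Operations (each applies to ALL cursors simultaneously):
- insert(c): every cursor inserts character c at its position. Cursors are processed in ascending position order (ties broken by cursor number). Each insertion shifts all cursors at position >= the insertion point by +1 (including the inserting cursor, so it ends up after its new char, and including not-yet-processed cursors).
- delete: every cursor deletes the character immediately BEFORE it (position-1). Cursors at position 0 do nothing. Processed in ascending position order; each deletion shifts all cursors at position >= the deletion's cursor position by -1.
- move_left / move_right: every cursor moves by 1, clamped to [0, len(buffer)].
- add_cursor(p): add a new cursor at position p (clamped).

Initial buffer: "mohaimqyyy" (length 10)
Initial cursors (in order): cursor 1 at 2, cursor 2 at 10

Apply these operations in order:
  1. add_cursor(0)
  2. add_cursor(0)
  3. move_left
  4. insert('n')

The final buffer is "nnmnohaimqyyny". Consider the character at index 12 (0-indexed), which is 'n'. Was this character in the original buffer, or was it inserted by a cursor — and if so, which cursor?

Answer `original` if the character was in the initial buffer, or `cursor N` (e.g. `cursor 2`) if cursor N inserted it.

After op 1 (add_cursor(0)): buffer="mohaimqyyy" (len 10), cursors c3@0 c1@2 c2@10, authorship ..........
After op 2 (add_cursor(0)): buffer="mohaimqyyy" (len 10), cursors c3@0 c4@0 c1@2 c2@10, authorship ..........
After op 3 (move_left): buffer="mohaimqyyy" (len 10), cursors c3@0 c4@0 c1@1 c2@9, authorship ..........
After op 4 (insert('n')): buffer="nnmnohaimqyyny" (len 14), cursors c3@2 c4@2 c1@4 c2@13, authorship 34.1........2.
Authorship (.=original, N=cursor N): 3 4 . 1 . . . . . . . . 2 .
Index 12: author = 2

Answer: cursor 2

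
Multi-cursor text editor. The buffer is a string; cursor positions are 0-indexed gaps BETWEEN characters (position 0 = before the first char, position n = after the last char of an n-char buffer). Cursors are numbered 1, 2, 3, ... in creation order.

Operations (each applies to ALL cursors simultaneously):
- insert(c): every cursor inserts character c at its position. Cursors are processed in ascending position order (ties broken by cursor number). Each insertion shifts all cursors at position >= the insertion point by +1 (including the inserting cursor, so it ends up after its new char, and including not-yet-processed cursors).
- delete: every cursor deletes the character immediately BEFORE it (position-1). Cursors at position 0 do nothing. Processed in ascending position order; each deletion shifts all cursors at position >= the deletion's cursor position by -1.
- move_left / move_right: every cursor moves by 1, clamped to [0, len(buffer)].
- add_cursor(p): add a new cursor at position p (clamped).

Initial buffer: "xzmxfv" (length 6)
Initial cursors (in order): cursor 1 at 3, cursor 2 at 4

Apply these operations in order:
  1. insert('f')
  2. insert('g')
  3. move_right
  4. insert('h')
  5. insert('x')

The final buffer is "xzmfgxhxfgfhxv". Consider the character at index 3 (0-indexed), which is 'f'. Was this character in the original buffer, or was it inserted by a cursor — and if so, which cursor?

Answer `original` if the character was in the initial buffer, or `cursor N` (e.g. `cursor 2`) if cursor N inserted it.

Answer: cursor 1

Derivation:
After op 1 (insert('f')): buffer="xzmfxffv" (len 8), cursors c1@4 c2@6, authorship ...1.2..
After op 2 (insert('g')): buffer="xzmfgxfgfv" (len 10), cursors c1@5 c2@8, authorship ...11.22..
After op 3 (move_right): buffer="xzmfgxfgfv" (len 10), cursors c1@6 c2@9, authorship ...11.22..
After op 4 (insert('h')): buffer="xzmfgxhfgfhv" (len 12), cursors c1@7 c2@11, authorship ...11.122.2.
After op 5 (insert('x')): buffer="xzmfgxhxfgfhxv" (len 14), cursors c1@8 c2@13, authorship ...11.1122.22.
Authorship (.=original, N=cursor N): . . . 1 1 . 1 1 2 2 . 2 2 .
Index 3: author = 1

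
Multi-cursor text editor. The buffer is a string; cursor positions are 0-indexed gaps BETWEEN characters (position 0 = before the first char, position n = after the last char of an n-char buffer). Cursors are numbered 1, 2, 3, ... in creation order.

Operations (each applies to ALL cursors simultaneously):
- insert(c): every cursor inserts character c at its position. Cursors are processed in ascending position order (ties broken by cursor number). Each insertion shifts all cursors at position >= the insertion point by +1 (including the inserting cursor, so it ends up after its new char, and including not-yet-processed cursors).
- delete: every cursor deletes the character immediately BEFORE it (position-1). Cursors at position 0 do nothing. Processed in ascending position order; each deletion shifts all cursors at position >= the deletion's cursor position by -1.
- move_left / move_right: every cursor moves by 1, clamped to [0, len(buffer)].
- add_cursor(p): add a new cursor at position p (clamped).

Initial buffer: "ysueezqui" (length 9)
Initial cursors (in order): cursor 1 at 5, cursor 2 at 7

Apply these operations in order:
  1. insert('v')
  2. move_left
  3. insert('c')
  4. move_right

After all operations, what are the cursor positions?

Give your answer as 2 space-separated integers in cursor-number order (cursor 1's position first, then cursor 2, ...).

After op 1 (insert('v')): buffer="ysueevzqvui" (len 11), cursors c1@6 c2@9, authorship .....1..2..
After op 2 (move_left): buffer="ysueevzqvui" (len 11), cursors c1@5 c2@8, authorship .....1..2..
After op 3 (insert('c')): buffer="ysueecvzqcvui" (len 13), cursors c1@6 c2@10, authorship .....11..22..
After op 4 (move_right): buffer="ysueecvzqcvui" (len 13), cursors c1@7 c2@11, authorship .....11..22..

Answer: 7 11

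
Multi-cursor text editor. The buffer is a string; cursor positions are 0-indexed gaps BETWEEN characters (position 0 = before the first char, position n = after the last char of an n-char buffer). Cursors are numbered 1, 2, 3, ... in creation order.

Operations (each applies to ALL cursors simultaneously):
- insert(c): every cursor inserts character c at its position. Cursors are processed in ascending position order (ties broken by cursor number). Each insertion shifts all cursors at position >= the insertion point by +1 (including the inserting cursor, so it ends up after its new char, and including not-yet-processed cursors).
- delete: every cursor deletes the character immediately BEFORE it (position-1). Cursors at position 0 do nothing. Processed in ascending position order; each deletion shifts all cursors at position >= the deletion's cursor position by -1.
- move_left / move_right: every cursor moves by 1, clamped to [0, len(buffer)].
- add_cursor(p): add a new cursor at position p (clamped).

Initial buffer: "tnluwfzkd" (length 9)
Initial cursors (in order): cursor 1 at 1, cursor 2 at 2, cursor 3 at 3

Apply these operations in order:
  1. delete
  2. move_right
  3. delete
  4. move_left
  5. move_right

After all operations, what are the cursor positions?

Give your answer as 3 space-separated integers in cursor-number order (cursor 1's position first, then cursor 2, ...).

After op 1 (delete): buffer="uwfzkd" (len 6), cursors c1@0 c2@0 c3@0, authorship ......
After op 2 (move_right): buffer="uwfzkd" (len 6), cursors c1@1 c2@1 c3@1, authorship ......
After op 3 (delete): buffer="wfzkd" (len 5), cursors c1@0 c2@0 c3@0, authorship .....
After op 4 (move_left): buffer="wfzkd" (len 5), cursors c1@0 c2@0 c3@0, authorship .....
After op 5 (move_right): buffer="wfzkd" (len 5), cursors c1@1 c2@1 c3@1, authorship .....

Answer: 1 1 1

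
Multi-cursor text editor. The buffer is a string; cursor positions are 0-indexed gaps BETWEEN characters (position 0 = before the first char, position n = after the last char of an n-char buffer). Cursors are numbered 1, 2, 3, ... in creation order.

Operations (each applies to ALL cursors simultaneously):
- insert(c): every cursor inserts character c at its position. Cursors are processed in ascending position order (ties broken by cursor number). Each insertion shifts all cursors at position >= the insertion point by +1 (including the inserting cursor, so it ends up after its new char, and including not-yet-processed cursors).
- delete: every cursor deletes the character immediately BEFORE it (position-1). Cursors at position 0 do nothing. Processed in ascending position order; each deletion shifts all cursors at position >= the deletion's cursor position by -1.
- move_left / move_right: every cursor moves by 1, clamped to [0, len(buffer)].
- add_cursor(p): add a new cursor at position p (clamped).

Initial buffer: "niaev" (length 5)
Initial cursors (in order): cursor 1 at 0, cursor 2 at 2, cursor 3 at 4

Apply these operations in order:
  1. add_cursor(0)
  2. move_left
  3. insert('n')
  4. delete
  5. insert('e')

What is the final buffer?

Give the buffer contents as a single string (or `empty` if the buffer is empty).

Answer: eeneiaeev

Derivation:
After op 1 (add_cursor(0)): buffer="niaev" (len 5), cursors c1@0 c4@0 c2@2 c3@4, authorship .....
After op 2 (move_left): buffer="niaev" (len 5), cursors c1@0 c4@0 c2@1 c3@3, authorship .....
After op 3 (insert('n')): buffer="nnnnianev" (len 9), cursors c1@2 c4@2 c2@4 c3@7, authorship 14.2..3..
After op 4 (delete): buffer="niaev" (len 5), cursors c1@0 c4@0 c2@1 c3@3, authorship .....
After op 5 (insert('e')): buffer="eeneiaeev" (len 9), cursors c1@2 c4@2 c2@4 c3@7, authorship 14.2..3..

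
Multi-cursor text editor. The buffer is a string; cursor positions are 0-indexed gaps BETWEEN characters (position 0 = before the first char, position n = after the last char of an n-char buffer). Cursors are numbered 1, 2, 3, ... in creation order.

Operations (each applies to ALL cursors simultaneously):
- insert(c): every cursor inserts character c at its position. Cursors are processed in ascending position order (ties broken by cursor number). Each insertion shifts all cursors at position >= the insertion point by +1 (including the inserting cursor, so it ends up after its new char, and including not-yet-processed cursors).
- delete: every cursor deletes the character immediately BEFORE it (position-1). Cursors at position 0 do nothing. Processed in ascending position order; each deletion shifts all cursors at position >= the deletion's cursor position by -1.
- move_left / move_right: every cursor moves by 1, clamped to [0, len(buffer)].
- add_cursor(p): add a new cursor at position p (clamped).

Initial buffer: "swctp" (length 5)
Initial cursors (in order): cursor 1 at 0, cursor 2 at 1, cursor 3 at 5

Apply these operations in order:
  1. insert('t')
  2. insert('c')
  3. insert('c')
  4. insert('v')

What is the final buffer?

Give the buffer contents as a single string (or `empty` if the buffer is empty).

Answer: tccvstccvwctptccv

Derivation:
After op 1 (insert('t')): buffer="tstwctpt" (len 8), cursors c1@1 c2@3 c3@8, authorship 1.2....3
After op 2 (insert('c')): buffer="tcstcwctptc" (len 11), cursors c1@2 c2@5 c3@11, authorship 11.22....33
After op 3 (insert('c')): buffer="tccstccwctptcc" (len 14), cursors c1@3 c2@7 c3@14, authorship 111.222....333
After op 4 (insert('v')): buffer="tccvstccvwctptccv" (len 17), cursors c1@4 c2@9 c3@17, authorship 1111.2222....3333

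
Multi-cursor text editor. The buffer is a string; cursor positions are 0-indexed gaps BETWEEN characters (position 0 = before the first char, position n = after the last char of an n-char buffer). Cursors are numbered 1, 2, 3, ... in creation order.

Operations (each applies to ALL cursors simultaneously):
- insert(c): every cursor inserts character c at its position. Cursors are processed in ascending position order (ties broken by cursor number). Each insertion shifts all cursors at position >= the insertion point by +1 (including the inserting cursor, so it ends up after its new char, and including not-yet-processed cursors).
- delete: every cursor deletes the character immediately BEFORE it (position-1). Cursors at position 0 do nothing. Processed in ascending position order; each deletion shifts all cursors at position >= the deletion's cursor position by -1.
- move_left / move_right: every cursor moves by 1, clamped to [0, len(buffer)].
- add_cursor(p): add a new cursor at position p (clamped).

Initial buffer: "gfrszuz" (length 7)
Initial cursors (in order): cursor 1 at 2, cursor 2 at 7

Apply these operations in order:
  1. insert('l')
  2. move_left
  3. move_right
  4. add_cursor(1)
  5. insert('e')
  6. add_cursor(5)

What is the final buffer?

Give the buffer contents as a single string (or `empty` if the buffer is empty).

Answer: geflerszuzle

Derivation:
After op 1 (insert('l')): buffer="gflrszuzl" (len 9), cursors c1@3 c2@9, authorship ..1.....2
After op 2 (move_left): buffer="gflrszuzl" (len 9), cursors c1@2 c2@8, authorship ..1.....2
After op 3 (move_right): buffer="gflrszuzl" (len 9), cursors c1@3 c2@9, authorship ..1.....2
After op 4 (add_cursor(1)): buffer="gflrszuzl" (len 9), cursors c3@1 c1@3 c2@9, authorship ..1.....2
After op 5 (insert('e')): buffer="geflerszuzle" (len 12), cursors c3@2 c1@5 c2@12, authorship .3.11.....22
After op 6 (add_cursor(5)): buffer="geflerszuzle" (len 12), cursors c3@2 c1@5 c4@5 c2@12, authorship .3.11.....22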